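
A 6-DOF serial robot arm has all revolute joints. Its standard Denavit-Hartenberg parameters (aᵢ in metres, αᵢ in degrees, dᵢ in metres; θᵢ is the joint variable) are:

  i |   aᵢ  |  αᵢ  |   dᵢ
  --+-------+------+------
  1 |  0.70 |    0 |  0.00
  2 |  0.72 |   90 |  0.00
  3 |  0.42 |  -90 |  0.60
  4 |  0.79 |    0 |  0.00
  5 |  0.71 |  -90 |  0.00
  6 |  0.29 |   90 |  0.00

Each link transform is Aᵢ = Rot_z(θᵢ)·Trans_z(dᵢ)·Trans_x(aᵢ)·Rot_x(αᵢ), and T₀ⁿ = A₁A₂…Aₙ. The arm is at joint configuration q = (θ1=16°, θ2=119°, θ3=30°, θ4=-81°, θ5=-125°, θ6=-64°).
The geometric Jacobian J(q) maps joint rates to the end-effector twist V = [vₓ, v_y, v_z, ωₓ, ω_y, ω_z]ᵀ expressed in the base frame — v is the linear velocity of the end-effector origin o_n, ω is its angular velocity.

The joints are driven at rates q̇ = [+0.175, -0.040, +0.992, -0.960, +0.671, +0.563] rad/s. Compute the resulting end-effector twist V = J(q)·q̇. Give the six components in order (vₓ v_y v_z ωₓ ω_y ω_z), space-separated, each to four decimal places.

0.2494 -0.4742 -0.7581 1.1082 1.0103 -0.2387

o_n = [1.1003, 1.1985, 0.1213]
J₁: ẑ×o_n = [-1.1985, 1.1003, 0.0000], ω = ẑ
J2: z=[0.0000, 0.0000, 1.0000] o=[0.6729, 0.1929, 0.0000] → [-1.0056, 0.4274, 0.0000, 0.0000, 0.0000, 1.0000]
J3: z=[0.7071, 0.7071, 0.0000] o=[0.1638, 0.7021, 0.0000] → [0.0858, -0.0858, -0.3112, 0.7071, 0.7071, 0.0000]
J4: z=[0.3536, -0.3536, 0.8660] o=[0.3308, 1.3835, 0.2100] → [0.1916, 0.6977, 0.2067, 0.3536, -0.3536, 0.8660]
J5: z=[0.3536, -0.3536, 0.8660] o=[0.8069, 2.0109, 0.2718] → [0.7568, 0.3073, -0.1835, 0.3536, -0.3536, 0.8660]
J6: z=[0.9040, 0.3671, -0.2192] o=[0.9776, 1.4001, -0.0473] → [0.0177, -0.1793, -0.2272, 0.9040, 0.3671, -0.2192]
V = J·q̇ = [0.2494, -0.4742, -0.7581, 1.1082, 1.0103, -0.2387]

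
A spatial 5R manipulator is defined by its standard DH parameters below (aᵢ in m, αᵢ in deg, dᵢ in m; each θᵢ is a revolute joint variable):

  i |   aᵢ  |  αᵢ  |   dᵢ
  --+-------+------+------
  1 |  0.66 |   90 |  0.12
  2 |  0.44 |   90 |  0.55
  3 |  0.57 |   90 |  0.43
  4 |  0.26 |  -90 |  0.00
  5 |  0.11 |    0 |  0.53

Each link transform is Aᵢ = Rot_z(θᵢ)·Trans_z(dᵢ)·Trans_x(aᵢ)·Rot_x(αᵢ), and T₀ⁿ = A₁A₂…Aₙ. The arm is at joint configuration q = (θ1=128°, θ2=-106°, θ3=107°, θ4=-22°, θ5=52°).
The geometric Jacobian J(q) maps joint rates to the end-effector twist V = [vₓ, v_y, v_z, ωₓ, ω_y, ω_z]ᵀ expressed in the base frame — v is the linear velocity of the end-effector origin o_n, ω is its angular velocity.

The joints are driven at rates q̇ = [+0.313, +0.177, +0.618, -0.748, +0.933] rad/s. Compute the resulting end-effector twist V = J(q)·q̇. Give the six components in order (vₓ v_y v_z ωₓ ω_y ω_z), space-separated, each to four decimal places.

o_n = [1.2953, 0.8601, 0.2983]
J₁: ẑ×o_n = [-0.8601, 1.2953, 0.0000], ω = ẑ
J2: z=[0.7880, 0.6157, 0.0000] o=[-0.4063, 0.5201, 0.1200] → [0.1097, -0.1405, -0.7797, 0.7880, 0.6157, 0.0000]
J3: z=[0.5918, -0.7575, 0.2756] o=[0.1017, 0.7631, -0.3030] → [-0.4821, -0.0268, 0.9615, 0.5918, -0.7575, 0.2756]
J4: z=[0.3927, -0.0277, -0.9193] o=[0.7575, 0.8092, -0.0242] → [0.0378, -0.6210, 0.0349, 0.3927, -0.0277, -0.9193]
J5: z=[0.8124, -0.4580, 0.3608] o=[0.8695, 1.0402, 0.0167] → [-0.0640, -0.0751, 0.0486, 0.8124, -0.4580, 0.3608]
V = J·q̇ = [-0.6357, 0.7584, 0.4754, 0.9695, -0.7657, 1.5076]

-0.6357 0.7584 0.4754 0.9695 -0.7657 1.5076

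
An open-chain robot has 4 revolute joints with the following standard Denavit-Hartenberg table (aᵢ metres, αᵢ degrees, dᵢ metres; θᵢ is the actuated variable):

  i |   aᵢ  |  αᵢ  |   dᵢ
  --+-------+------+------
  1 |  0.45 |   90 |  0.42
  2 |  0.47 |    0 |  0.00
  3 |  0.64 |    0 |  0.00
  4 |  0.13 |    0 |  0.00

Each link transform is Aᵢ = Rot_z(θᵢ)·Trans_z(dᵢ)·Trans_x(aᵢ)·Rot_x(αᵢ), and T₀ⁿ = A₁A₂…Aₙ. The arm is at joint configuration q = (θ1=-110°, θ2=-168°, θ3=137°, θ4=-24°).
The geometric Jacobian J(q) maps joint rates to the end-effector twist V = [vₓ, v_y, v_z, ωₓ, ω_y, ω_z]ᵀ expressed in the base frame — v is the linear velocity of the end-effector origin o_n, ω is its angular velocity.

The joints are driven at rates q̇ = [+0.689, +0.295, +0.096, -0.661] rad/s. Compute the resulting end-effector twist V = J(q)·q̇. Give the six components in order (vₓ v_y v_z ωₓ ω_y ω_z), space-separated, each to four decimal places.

o_n = [-0.2098, -0.5764, -0.1138]
J₁: ẑ×o_n = [0.5764, -0.2098, 0.0000], ω = ẑ
J2: z=[-0.9397, 0.3420, 0.0000] o=[-0.1539, -0.4229, 0.4200] → [-0.1826, -0.5016, 0.1634, -0.9397, 0.3420, 0.0000]
J3: z=[-0.9397, 0.3420, 0.0000] o=[0.0033, 0.0091, 0.3223] → [-0.1492, -0.4098, 0.6232, -0.9397, 0.3420, 0.0000]
J4: z=[-0.9397, 0.3420, 0.0000] o=[-0.1843, -0.5064, -0.0073] → [-0.0364, -0.1001, 0.0746, -0.9397, 0.3420, 0.0000]
V = J·q̇ = [0.3531, -0.2657, 0.0587, 0.2537, -0.0923, 0.6890]

0.3531 -0.2657 0.0587 0.2537 -0.0923 0.6890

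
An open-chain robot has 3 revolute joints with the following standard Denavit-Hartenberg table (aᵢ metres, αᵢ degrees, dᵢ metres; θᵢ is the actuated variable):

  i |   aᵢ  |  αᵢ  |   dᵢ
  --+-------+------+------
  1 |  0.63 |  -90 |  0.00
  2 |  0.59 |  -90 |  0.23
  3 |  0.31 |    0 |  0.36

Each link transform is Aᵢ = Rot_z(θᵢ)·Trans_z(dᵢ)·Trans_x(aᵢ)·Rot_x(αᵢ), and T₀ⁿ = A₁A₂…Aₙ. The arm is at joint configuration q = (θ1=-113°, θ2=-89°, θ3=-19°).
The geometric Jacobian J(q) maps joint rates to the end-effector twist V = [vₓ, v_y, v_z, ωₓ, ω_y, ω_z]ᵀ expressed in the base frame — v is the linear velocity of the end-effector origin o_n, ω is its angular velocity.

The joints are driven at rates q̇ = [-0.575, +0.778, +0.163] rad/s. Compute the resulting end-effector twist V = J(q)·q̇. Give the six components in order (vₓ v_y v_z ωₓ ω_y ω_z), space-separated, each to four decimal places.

-0.9171 -0.5587 -0.2756 0.6525 -0.4540 -0.5778

o_n = [-0.0882, -1.0547, 0.8767]
J₁: ẑ×o_n = [1.0547, -0.0882, 0.0000], ω = ẑ
J2: z=[0.9205, -0.3907, 0.0000] o=[-0.2462, -0.5799, 0.0000] → [-0.3426, -0.8070, -0.3754, 0.9205, -0.3907, 0.0000]
J3: z=[-0.3907, -0.9204, -0.0175] o=[-0.0385, -0.6793, 0.5899] → [-0.2705, 0.1129, 0.1009, -0.3907, -0.9204, -0.0175]
V = J·q̇ = [-0.9171, -0.5587, -0.2756, 0.6525, -0.4540, -0.5778]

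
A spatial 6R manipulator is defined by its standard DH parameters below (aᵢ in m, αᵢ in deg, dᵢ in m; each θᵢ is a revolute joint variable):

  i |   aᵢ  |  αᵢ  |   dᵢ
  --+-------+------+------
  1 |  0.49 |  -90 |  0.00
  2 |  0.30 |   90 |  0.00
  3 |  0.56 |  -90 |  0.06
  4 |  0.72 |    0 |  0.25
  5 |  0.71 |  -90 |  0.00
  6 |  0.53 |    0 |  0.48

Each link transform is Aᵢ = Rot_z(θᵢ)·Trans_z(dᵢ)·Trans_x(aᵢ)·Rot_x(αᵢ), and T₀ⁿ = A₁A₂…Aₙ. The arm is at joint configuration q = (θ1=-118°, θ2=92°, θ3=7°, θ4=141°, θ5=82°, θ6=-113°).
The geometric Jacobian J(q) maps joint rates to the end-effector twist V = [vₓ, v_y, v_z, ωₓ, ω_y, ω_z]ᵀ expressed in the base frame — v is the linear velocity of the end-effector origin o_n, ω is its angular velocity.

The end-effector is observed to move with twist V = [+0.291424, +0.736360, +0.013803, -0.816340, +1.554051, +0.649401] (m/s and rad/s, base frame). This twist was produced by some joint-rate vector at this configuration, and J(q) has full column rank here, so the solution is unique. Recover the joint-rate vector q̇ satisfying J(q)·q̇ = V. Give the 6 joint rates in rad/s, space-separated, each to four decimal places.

0.1140 -0.1940 -0.3100 -0.6650 -0.5210 -0.9530

o_n = [0.2739, -1.0345, -0.1808]
J₁: ẑ×o_n = [1.0345, 0.2739, -0.0000], ω = ẑ
J2: z=[0.8829, -0.4695, 0.0000] o=[-0.2300, -0.4326, 0.0000] → [0.0849, 0.1596, -0.2948, 0.8829, -0.4695, 0.0000]
J3: z=[-0.4692, -0.8824, -0.0349] o=[-0.2251, -0.4234, -0.2998] → [-0.1264, 0.0384, 0.7271, -0.4692, -0.8824, -0.0349]
J4: z=[0.8744, -0.4697, 0.1218] o=[-0.1839, -0.4913, -0.8574] → [-0.2517, -0.5359, -0.2599, 0.8744, -0.4697, 0.1218]
J5: z=[0.8744, -0.4697, 0.1218] o=[0.1780, -0.1940, -0.2561] → [0.0670, -0.0542, -0.6899, 0.8744, -0.4697, 0.1218]
J6: z=[-0.2587, -0.6635, -0.7020] o=[-0.1135, -0.6074, 0.2421] → [-0.0192, -0.3814, 0.3675, -0.2587, -0.6635, -0.7020]
q̇ = J⁺·V = [0.1140, -0.1940, -0.3100, -0.6650, -0.5210, -0.9530]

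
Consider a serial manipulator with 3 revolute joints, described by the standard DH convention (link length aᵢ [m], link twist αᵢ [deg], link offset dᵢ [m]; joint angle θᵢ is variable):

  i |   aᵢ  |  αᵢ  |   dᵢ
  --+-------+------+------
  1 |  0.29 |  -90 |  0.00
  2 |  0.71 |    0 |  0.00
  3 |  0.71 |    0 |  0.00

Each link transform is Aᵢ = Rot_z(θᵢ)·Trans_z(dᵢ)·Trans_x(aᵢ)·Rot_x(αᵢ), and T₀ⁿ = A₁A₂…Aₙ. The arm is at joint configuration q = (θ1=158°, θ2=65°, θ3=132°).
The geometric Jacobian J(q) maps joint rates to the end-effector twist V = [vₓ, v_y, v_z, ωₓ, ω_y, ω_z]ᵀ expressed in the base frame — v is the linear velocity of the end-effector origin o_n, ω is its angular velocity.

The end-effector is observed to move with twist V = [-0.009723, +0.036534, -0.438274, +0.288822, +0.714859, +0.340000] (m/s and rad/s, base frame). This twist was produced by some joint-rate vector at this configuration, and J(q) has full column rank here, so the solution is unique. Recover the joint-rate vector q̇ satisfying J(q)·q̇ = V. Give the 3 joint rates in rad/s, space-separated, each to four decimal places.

o_n = [0.0824, -0.0333, -0.4359]
J₁: ẑ×o_n = [0.0333, 0.0824, -0.0000], ω = ẑ
J2: z=[-0.3746, -0.9272, 0.0000] o=[-0.2689, 0.1086, 0.0000] → [0.4042, -0.1633, 0.3789, -0.3746, -0.9272, 0.0000]
J3: z=[-0.3746, -0.9272, 0.0000] o=[-0.5471, 0.2210, -0.6435] → [-0.1925, 0.0778, 0.6790, -0.3746, -0.9272, 0.0000]
q̇ = J⁺·V = [0.3400, -0.2840, -0.4870]

0.3400 -0.2840 -0.4870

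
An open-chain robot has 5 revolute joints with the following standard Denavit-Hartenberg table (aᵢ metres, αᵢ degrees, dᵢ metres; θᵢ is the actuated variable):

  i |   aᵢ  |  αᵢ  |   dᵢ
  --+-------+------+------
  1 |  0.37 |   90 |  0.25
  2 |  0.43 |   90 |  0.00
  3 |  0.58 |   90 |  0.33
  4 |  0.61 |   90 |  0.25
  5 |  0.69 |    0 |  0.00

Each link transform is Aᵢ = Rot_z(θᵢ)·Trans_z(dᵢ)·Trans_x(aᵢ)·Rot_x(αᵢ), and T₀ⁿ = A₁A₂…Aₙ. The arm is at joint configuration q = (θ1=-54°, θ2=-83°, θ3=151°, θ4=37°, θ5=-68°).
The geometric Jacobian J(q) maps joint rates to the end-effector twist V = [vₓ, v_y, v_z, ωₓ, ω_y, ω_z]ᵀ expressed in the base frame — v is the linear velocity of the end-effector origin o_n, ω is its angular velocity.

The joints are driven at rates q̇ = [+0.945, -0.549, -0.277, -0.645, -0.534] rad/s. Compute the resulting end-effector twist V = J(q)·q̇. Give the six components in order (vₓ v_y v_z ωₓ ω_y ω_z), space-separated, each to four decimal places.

o_n = [-0.5662, 0.3088, 1.0125]
J₁: ẑ×o_n = [-0.3088, -0.5662, 0.0000], ω = ẑ
J2: z=[-0.8090, -0.5878, 0.0000] o=[0.2175, -0.2993, 0.2500] → [-0.4482, 0.6168, -0.9527, -0.8090, -0.5878, 0.0000]
J3: z=[-0.5834, 0.8030, -0.1219] o=[0.2483, -0.3417, -0.1768] → [1.0342, 0.7931, 0.2745, -0.5834, 0.8030, -0.1219]
J4: z=[-0.6729, -0.5619, -0.4812] o=[-0.2081, -0.1920, 0.2865] → [-0.1669, 0.6608, -0.5383, -0.6729, -0.5619, -0.4812]
J5: z=[0.1922, -0.7609, 0.6198] o=[-0.8120, -0.1345, 0.5444] → [-0.6309, 0.0624, 0.2722, 0.1922, -0.7609, 0.6198]
V = J·q̇ = [0.1123, -1.5530, 0.6488, 0.9371, 0.8690, 0.9582]

0.1123 -1.5530 0.6488 0.9371 0.8690 0.9582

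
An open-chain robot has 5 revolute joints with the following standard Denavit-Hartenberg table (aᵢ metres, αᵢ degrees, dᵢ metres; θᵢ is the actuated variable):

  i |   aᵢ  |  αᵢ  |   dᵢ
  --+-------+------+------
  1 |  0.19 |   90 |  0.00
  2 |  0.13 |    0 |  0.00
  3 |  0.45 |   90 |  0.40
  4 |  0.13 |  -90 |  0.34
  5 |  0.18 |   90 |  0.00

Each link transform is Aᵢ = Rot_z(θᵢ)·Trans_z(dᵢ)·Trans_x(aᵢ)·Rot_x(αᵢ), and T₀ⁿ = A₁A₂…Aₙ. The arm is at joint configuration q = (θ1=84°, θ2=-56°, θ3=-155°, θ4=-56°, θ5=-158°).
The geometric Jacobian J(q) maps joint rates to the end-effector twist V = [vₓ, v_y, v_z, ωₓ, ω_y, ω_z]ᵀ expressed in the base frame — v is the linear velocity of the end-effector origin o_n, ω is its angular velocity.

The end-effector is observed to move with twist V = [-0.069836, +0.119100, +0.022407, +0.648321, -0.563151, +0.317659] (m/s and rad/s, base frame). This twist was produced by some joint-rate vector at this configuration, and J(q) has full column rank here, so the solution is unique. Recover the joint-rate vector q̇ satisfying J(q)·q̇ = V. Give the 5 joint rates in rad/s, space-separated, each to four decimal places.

0.8070 0.9860 -0.3970 -0.6730 0.2050

o_n = [0.4391, 0.0589, 0.4626]
J₁: ẑ×o_n = [-0.0589, 0.4391, 0.0000], ω = ẑ
J2: z=[0.9945, -0.1045, 0.0000] o=[0.0199, 0.1890, 0.0000] → [-0.0484, -0.4601, -0.0855, 0.9945, -0.1045, 0.0000]
J3: z=[0.9945, -0.1045, 0.0000] o=[0.0275, 0.2613, -0.1078] → [-0.0596, -0.5673, -0.1582, 0.9945, -0.1045, 0.0000]
J4: z=[0.0538, 0.5122, 0.8572] o=[0.3849, -0.1642, 0.1240] → [-0.0178, 0.0282, -0.0158, 0.0538, 0.5122, 0.8572]
J5: z=[0.4818, -0.7652, 0.4270] o=[0.2896, -0.0407, 0.4529] → [-0.0500, 0.0592, 0.1625, 0.4818, -0.7652, 0.4270]
q̇ = J⁺·V = [0.8070, 0.9860, -0.3970, -0.6730, 0.2050]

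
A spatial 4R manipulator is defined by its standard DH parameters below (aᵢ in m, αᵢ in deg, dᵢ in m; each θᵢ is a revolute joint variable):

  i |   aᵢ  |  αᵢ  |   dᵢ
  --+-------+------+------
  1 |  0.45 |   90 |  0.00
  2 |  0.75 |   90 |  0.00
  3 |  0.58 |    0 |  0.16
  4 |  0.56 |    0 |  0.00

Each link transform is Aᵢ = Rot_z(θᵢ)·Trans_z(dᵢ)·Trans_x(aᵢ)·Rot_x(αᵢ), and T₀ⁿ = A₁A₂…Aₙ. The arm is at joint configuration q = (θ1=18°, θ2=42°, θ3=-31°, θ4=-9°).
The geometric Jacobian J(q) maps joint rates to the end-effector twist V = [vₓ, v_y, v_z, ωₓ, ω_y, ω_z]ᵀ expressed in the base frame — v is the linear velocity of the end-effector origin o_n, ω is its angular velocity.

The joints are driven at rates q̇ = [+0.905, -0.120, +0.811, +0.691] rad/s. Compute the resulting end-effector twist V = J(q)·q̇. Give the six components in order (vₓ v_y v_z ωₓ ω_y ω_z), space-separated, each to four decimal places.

o_n = [1.5109, 1.1835, 1.0027]
J₁: ẑ×o_n = [-1.1835, 1.5109, 0.0000], ω = ẑ
J2: z=[0.3090, -0.9511, 0.0000] o=[0.4280, 0.1391, 0.0000] → [-0.9536, -0.3098, 1.3527, 0.3090, -0.9511, 0.0000]
J3: z=[0.6364, 0.2068, -0.7431] o=[0.9581, 0.3113, 0.5018] → [0.7517, -0.7296, 0.4407, 0.6364, 0.2068, -0.7431]
J4: z=[0.6364, 0.2068, -0.7431] o=[1.3189, 0.7426, 0.7156] → [0.3870, -0.3253, 0.2409, 0.6364, 0.2068, -0.7431]
V = J·q̇ = [-0.0796, 0.5881, 0.3616, 0.9188, 0.4247, -0.2112]

-0.0796 0.5881 0.3616 0.9188 0.4247 -0.2112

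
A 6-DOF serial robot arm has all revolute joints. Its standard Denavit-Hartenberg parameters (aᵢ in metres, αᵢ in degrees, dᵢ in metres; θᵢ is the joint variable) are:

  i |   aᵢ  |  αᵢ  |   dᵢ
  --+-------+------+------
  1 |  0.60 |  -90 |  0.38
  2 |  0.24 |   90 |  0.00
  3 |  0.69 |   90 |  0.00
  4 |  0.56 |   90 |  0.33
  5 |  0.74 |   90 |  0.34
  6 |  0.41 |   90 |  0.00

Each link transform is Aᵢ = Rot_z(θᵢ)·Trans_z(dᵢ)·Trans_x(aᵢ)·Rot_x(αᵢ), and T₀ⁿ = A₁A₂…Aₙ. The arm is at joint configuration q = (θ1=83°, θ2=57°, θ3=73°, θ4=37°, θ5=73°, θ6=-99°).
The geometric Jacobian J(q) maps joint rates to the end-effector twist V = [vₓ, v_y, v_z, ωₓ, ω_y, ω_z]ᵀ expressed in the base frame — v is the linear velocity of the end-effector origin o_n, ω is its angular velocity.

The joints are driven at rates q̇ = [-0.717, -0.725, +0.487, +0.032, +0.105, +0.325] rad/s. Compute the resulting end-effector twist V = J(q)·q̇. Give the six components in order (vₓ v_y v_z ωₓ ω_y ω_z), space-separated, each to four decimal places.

o_n = [-0.6815, 1.9628, -0.6357]
J₁: ẑ×o_n = [-1.9628, -0.6815, 0.0000], ω = ẑ
J2: z=[-0.9925, 0.1219, 0.0000] o=[0.0731, 0.5955, 0.3800] → [-0.1238, -1.0081, -1.2651, -0.9925, 0.1219, 0.0000]
J3: z=[0.1022, 0.8324, 0.5446] o=[0.0891, 0.7253, 0.1787] → [-1.3520, -0.3364, 0.7679, 0.1022, 0.8324, 0.5446]
J4: z=[0.3537, 0.4813, -0.8020] o=[-0.5525, 0.9147, 0.0095] → [0.5300, 0.3317, 0.4328, 0.3537, 0.4813, -0.8020]
J5: z=[-0.6412, -0.4995, -0.5825] o=[-0.8172, 1.4769, -0.1813] → [0.5101, -0.3704, -0.2438, -0.6412, -0.4995, -0.5825]
J6: z=[-0.7547, 0.5481, 0.3607] o=[-0.9322, 1.8035, -0.9183] → [0.0975, 0.3037, -0.2576, -0.7547, 0.5481, 0.3607]
V = J·q̇ = [0.9409, 1.1261, 1.1957, 0.4681, 0.4581, -0.4214]

0.9409 1.1261 1.1957 0.4681 0.4581 -0.4214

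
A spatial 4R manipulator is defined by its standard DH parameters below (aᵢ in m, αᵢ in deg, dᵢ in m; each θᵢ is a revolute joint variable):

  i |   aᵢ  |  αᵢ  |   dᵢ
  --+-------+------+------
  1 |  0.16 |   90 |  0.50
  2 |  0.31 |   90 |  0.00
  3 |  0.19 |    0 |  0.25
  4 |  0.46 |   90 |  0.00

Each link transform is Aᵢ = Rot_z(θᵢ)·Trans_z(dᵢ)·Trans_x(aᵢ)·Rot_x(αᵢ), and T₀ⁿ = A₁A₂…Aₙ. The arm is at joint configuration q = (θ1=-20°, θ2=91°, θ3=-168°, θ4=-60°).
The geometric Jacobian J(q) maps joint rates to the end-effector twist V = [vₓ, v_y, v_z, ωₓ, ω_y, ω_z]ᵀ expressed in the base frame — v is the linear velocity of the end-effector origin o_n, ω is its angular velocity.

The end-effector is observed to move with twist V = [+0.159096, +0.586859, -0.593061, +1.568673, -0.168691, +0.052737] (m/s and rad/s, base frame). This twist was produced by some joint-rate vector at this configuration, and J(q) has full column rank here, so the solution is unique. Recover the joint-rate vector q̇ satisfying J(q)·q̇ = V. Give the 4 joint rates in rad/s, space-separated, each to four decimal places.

0.0260 -0.3780 0.6650 0.8670

o_n = [0.2848, -0.4254, 0.3207]
J₁: ẑ×o_n = [0.4254, 0.2848, -0.0000], ω = ẑ
J2: z=[-0.3420, -0.9397, 0.0000] o=[0.1504, -0.0547, 0.5000] → [0.1684, -0.0613, 0.2532, -0.3420, -0.9397, 0.0000]
J3: z=[0.9395, -0.3420, 0.0175] o=[0.1453, -0.0529, 0.8100] → [0.1738, 0.4621, -0.3023, 0.9395, -0.3420, 0.0175]
J4: z=[0.9395, -0.3420, 0.0175] o=[0.3967, -0.1024, 0.6285] → [0.1109, 0.2872, -0.3418, 0.9395, -0.3420, 0.0175]
q̇ = J⁺·V = [0.0260, -0.3780, 0.6650, 0.8670]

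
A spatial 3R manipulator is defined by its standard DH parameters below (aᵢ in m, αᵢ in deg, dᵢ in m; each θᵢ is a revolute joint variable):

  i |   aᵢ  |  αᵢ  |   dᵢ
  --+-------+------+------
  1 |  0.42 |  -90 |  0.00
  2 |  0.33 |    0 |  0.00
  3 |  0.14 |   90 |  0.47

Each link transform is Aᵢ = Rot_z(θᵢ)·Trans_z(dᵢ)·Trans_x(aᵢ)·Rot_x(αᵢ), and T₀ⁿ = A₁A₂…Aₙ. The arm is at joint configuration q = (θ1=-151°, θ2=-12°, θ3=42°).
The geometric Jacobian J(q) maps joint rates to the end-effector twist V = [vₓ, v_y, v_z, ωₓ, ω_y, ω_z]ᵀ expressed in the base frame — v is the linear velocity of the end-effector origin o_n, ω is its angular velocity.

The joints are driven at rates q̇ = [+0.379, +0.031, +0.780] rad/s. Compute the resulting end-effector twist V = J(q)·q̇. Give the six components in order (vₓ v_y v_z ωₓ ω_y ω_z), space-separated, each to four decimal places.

o_n = [-0.5278, -0.8300, -0.0014]
J₁: ẑ×o_n = [0.8300, -0.5278, 0.0000], ω = ẑ
J2: z=[0.4848, -0.8746, 0.0000] o=[-0.3673, -0.2036, 0.0000] → [0.0012, 0.0007, -0.4440, 0.4848, -0.8746, 0.0000]
J3: z=[0.4848, -0.8746, 0.0000] o=[-0.6497, -0.3601, 0.0686] → [0.0612, 0.0339, -0.1212, 0.4848, -0.8746, 0.0000]
V = J·q̇ = [0.3623, -0.1736, -0.1083, 0.3932, -0.7093, 0.3790]

0.3623 -0.1736 -0.1083 0.3932 -0.7093 0.3790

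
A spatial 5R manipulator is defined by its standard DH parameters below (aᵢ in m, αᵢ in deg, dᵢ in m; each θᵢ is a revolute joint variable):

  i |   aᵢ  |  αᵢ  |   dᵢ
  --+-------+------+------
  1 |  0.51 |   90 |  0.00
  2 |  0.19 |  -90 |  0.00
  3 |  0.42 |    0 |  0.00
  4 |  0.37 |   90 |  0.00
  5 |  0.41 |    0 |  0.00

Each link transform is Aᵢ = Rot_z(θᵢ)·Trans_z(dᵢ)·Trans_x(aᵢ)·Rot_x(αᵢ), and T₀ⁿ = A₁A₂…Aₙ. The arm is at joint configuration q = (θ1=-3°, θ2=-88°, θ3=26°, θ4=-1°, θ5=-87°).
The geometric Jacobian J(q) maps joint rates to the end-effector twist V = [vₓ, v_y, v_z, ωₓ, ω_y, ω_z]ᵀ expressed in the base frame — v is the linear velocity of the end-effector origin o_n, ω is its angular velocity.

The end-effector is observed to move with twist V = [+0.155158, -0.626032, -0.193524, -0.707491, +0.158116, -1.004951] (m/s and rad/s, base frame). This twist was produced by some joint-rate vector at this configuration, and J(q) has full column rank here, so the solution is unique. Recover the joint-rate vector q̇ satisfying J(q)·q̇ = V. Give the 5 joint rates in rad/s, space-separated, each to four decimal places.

-0.9580 -0.1680 -0.6480 -0.0680 0.0520

o_n = [0.1511, 0.3421, -0.9360]
J₁: ẑ×o_n = [-0.3421, 0.1511, 0.0000], ω = ẑ
J2: z=[-0.0523, -0.9986, 0.0000] o=[0.5093, -0.0267, 0.0000] → [0.9347, -0.0490, -0.3770, -0.0523, -0.9986, 0.0000]
J3: z=[0.9980, -0.0523, 0.0349] o=[0.5159, -0.0270, -0.1899] → [0.0261, 0.7319, 0.3493, 0.9980, -0.0523, 0.0349]
J4: z=[0.9980, -0.0523, 0.0349] o=[0.5387, 0.1561, -0.5671] → [0.0128, 0.3546, 0.1653, 0.9980, -0.0523, 0.0349]
J5: z=[-0.0327, -0.9058, -0.4224] o=[0.5586, 0.3117, -0.9023] → [0.0434, 0.1710, -0.3701, -0.0327, -0.9058, -0.4224]
q̇ = J⁺·V = [-0.9580, -0.1680, -0.6480, -0.0680, 0.0520]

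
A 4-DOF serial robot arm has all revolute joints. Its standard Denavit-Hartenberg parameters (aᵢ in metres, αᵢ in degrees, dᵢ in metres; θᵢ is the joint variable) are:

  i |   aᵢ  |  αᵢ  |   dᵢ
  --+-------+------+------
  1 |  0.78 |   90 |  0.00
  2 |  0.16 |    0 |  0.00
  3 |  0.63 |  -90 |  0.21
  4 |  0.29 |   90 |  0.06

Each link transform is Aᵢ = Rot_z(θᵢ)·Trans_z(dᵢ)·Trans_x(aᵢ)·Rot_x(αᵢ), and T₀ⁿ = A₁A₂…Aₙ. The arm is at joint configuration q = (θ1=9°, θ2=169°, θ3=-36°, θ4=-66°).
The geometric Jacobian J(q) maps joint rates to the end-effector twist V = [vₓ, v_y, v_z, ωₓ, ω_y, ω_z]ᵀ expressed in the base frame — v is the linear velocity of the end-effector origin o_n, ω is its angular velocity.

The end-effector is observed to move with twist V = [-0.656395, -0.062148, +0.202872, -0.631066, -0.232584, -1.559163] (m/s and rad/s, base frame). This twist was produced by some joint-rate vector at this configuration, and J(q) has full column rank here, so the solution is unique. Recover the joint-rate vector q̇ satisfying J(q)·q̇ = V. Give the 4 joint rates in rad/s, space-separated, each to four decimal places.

o_n = [0.1424, -0.4583, 0.5366]
J₁: ẑ×o_n = [0.4583, 0.1424, -0.0000], ω = ẑ
J2: z=[0.1564, -0.9877, 0.0000] o=[0.7704, 0.1220, 0.0000] → [-0.5300, -0.0839, -0.7110, 0.1564, -0.9877, 0.0000]
J3: z=[0.1564, -0.9877, 0.0000] o=[0.6153, 0.0974, 0.0305] → [-0.4999, -0.0792, -0.5540, 0.1564, -0.9877, 0.0000]
J4: z=[-0.7223, -0.1144, -0.6820] o=[0.2238, -0.1772, 0.4913] → [-0.1969, 0.0882, 0.1938, -0.7223, -0.1144, -0.6820]
q̇ = J⁺·V = [-0.9440, -0.6410, 0.7720, 0.9020]

-0.9440 -0.6410 0.7720 0.9020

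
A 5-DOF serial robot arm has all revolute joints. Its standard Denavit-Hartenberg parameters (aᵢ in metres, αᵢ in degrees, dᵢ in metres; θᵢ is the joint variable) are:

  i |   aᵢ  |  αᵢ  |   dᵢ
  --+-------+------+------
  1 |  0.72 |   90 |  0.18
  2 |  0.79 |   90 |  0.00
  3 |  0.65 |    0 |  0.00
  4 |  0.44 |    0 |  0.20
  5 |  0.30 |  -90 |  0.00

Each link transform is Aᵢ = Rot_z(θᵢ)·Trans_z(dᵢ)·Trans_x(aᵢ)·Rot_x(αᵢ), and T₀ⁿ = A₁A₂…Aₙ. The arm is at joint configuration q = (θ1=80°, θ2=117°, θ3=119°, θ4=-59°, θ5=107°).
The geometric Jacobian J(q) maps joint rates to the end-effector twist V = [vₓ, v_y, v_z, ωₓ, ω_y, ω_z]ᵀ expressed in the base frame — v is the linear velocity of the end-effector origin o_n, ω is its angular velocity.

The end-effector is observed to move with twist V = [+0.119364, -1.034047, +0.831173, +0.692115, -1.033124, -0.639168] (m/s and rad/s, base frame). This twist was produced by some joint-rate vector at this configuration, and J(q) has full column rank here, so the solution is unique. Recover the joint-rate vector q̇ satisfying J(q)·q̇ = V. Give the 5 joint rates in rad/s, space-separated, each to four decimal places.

-0.1820 0.8610 -0.5820 -0.8310 0.4060

o_n = [1.1258, 0.5280, 0.6295]
J₁: ẑ×o_n = [-0.5280, 1.1258, 0.0000], ω = ẑ
J2: z=[0.9848, -0.1736, 0.0000] o=[0.1250, 0.7091, 0.1800] → [-0.0781, -0.4427, -0.0046, 0.9848, -0.1736, 0.0000]
J3: z=[0.1547, 0.8775, 0.4540] o=[0.0627, 0.3559, 0.8839] → [-0.3014, 0.5220, -0.9062, 0.1547, 0.8775, 0.4540]
J4: z=[0.1547, 0.8775, 0.4540] o=[0.6475, 0.3980, 0.6031] → [-0.0359, 0.2131, -0.3996, 0.1547, 0.8775, 0.4540]
J5: z=[0.1547, 0.8775, 0.4540] o=[1.0363, 0.4090, 0.8899] → [-0.2825, 0.0809, -0.0601, 0.1547, 0.8775, 0.4540]
q̇ = J⁺·V = [-0.1820, 0.8610, -0.5820, -0.8310, 0.4060]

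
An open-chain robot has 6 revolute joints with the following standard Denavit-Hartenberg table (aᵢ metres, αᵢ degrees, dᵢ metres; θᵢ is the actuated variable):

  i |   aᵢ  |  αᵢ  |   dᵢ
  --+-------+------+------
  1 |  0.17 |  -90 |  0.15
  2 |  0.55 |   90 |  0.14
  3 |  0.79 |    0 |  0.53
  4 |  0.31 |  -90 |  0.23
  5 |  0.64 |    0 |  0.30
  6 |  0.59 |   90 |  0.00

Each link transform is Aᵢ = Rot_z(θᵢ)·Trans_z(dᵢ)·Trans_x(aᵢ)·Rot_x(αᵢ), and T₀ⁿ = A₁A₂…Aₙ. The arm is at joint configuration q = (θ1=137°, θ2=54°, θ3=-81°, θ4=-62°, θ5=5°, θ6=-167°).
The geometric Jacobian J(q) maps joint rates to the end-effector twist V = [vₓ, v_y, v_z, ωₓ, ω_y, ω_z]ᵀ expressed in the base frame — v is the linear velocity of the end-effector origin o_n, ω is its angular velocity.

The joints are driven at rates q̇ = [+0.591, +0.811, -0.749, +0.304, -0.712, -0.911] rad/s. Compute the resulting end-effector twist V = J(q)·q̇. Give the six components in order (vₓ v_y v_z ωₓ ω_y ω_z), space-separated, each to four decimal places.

o_n = [-0.1247, 1.6373, 0.2298]
J₁: ẑ×o_n = [-1.6373, -0.1247, 0.0000], ω = ẑ
J2: z=[-0.6820, -0.7314, 0.0000] o=[-0.1243, 0.1159, 0.1500] → [-0.0583, 0.0544, -1.0379, -0.6820, -0.7314, 0.0000]
J3: z=[-0.5917, 0.5517, 0.5878] o=[-0.4562, 0.2340, -0.2950] → [-0.5353, 0.5053, -1.0132, -0.5917, 0.5517, 0.5878]
J4: z=[-0.5917, 0.5517, 0.5878] o=[-0.2908, 1.1467, -0.0834] → [-0.1156, 0.2829, -0.3820, -0.5917, 0.5517, 0.5878]
J5: z=[0.2860, 0.8253, -0.4869] o=[-0.1932, 1.3108, 0.2521] → [0.1406, -0.0270, 0.0368, 0.2860, 0.8253, -0.4869]
J6: z=[0.2860, 0.8253, -0.4869] o=[0.4061, 1.6041, 0.4852] → [-0.1946, 0.3315, 0.4476, 0.2860, 0.8253, -0.4869]
V = J·q̇ = [-0.5720, -0.6048, -0.6329, -0.7539, -2.1782, 1.1196]

-0.5720 -0.6048 -0.6329 -0.7539 -2.1782 1.1196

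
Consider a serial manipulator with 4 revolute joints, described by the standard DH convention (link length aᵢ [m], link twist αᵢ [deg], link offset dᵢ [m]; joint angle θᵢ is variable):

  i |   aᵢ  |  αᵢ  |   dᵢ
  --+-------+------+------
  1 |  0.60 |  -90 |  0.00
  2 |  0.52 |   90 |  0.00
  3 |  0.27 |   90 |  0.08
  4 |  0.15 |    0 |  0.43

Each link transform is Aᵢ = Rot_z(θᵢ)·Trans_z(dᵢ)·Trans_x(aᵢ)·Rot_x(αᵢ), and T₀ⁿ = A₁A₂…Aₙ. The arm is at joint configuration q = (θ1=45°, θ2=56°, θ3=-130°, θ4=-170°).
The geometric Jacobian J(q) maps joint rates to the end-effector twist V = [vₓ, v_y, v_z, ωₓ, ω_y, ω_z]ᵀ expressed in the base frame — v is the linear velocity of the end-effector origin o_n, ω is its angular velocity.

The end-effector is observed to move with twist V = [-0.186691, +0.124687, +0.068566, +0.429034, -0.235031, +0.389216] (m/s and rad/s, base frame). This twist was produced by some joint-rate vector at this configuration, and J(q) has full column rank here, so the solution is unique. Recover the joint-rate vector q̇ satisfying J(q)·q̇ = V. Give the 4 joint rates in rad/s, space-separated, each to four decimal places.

0.3780 -0.4130 0.1200 -0.0880

o_n = [0.3710, 0.6294, -0.0627]
J₁: ẑ×o_n = [-0.6294, 0.3710, 0.0000], ω = ẑ
J2: z=[-0.7071, 0.7071, 0.0000] o=[0.4243, 0.4243, 0.0000] → [-0.0443, -0.0443, -0.1074, -0.7071, 0.7071, 0.0000]
J3: z=[0.5862, 0.5862, 0.5592] o=[0.6299, 0.6299, -0.4311] → [0.2162, -0.3608, 0.1515, 0.5862, 0.5862, 0.5592]
J4: z=[-0.7574, 0.1516, 0.6351] o=[0.7544, 0.4619, -0.2425] → [-0.0791, -0.1073, -0.0687, -0.7574, 0.1516, 0.6351]
q̇ = J⁺·V = [0.3780, -0.4130, 0.1200, -0.0880]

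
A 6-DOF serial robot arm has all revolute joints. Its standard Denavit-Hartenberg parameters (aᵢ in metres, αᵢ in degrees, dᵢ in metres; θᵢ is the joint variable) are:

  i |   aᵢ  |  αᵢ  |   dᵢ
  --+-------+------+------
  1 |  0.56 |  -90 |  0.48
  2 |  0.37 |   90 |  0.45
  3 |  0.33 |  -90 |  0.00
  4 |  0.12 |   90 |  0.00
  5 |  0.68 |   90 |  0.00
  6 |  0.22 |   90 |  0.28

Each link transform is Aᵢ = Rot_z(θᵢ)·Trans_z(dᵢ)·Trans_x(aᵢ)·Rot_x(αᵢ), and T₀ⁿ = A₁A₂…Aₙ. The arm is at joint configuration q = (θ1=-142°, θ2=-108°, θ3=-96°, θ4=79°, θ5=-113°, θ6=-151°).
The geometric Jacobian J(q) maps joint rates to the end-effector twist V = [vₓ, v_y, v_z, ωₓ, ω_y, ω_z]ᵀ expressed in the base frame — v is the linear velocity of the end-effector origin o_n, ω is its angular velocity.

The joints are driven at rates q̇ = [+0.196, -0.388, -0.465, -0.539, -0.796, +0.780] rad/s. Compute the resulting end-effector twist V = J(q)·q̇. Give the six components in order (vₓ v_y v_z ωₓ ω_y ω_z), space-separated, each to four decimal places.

o_n = [-0.0120, -0.4202, 0.4014]
J₁: ẑ×o_n = [0.4202, -0.0120, 0.0000], ω = ẑ
J2: z=[0.6157, -0.7880, 0.0000] o=[-0.4413, -0.3448, 0.4800] → [0.0619, 0.0484, 0.2919, 0.6157, -0.7880, 0.0000]
J3: z=[0.7494, 0.5855, -0.3090] o=[-0.0741, -0.6290, 0.8319] → [-0.1875, 0.3034, 0.1201, 0.7494, 0.5855, -0.3090]
J4: z=[0.1778, 0.2716, 0.9458] o=[-0.2846, -0.3769, 0.7991] → [-0.0671, 0.3286, -0.0817, 0.1778, 0.2716, 0.9458]
J5: z=[-0.4830, 0.8615, -0.1565] o=[-0.3875, -0.4284, 0.8332] → [-0.3707, -0.2674, -0.3275, -0.4830, 0.8615, -0.1565]
J6: z=[0.8587, 0.5010, 0.1078] o=[-0.2710, -0.4844, 0.1656] → [0.1112, -0.1745, -0.0746, 0.8587, 0.5010, 0.1078]
V = J·q̇ = [0.5635, -0.2626, 0.0774, 0.3710, -0.4078, 0.0386]

0.5635 -0.2626 0.0774 0.3710 -0.4078 0.0386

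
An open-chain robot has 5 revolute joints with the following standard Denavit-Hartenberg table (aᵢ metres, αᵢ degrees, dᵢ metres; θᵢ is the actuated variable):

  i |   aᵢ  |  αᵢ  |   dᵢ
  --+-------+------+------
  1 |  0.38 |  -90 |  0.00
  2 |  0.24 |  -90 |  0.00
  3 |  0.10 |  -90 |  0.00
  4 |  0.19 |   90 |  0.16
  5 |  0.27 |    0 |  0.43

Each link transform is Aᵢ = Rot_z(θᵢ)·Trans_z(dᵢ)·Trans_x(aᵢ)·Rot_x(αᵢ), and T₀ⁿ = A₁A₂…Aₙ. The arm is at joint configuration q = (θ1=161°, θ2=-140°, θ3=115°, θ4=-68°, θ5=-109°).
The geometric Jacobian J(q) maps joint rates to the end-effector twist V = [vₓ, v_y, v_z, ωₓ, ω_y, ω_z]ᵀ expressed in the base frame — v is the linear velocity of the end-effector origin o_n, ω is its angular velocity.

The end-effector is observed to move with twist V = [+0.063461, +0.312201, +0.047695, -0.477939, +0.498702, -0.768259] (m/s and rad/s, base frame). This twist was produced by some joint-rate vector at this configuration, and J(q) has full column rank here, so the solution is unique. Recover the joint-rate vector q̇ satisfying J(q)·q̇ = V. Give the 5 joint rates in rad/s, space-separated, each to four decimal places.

-0.7340 -0.2960 0.4600 0.4380 -0.2440

o_n = [-0.2624, -0.1167, 0.4764]
J₁: ẑ×o_n = [0.1167, -0.2624, 0.0000], ω = ẑ
J2: z=[-0.3256, -0.9455, 0.0000] o=[-0.3593, 0.1237, 0.0000] → [-0.4505, 0.1551, 0.1699, -0.3256, -0.9455, 0.0000]
J3: z=[-0.6078, 0.2093, 0.7660] o=[-0.1855, 0.0639, 0.1543] → [0.2057, 0.1369, 0.1258, -0.6078, 0.2093, 0.7660]
J4: z=[-0.7940, -0.1736, -0.5826] o=[-0.1866, 0.1601, 0.1271] → [-0.2219, 0.3215, 0.2066, -0.7940, -0.1736, -0.5826]
J5: z=[-0.2174, -0.8139, 0.5388] o=[-0.4215, 0.2377, 0.1495] → [-0.0751, 0.1568, 0.2066, -0.2174, -0.8139, 0.5388]
q̇ = J⁺·V = [-0.7340, -0.2960, 0.4600, 0.4380, -0.2440]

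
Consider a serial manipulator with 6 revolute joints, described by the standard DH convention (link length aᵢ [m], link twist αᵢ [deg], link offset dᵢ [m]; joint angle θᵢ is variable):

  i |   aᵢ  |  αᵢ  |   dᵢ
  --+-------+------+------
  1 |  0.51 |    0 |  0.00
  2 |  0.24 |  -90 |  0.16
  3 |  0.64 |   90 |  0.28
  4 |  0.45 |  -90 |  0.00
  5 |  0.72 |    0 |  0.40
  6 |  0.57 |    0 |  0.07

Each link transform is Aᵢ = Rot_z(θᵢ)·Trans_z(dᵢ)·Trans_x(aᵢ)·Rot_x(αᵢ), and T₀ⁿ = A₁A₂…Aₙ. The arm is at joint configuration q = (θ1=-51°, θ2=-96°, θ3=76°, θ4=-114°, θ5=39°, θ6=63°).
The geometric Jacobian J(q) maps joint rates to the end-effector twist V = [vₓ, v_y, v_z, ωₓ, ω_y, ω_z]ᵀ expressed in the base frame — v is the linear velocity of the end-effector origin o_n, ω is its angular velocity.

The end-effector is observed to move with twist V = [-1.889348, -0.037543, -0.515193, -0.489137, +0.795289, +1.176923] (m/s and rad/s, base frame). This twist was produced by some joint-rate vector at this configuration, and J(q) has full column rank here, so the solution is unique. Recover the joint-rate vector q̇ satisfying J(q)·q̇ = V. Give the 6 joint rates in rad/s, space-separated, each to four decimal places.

0.8990 0.3100 -0.9220 -0.0300 -0.6600 0.6880

o_n = [0.4037, 0.5221, -0.7704]
J₁: ẑ×o_n = [-0.5221, 0.4037, 0.0000], ω = ẑ
J2: z=[0.0000, 0.0000, 1.0000] o=[0.3210, -0.3963, 0.0000] → [-0.9184, 0.0828, 0.0000, 0.0000, 0.0000, 1.0000]
J3: z=[0.5446, -0.8387, 0.0000] o=[0.1197, -0.5271, 0.1600] → [0.7803, 0.5068, 0.8096, 0.5446, -0.8387, 0.0000]
J4: z=[-0.8138, -0.5285, 0.2419] o=[0.1423, -0.8462, -0.4610] → [-0.1675, -0.1886, -0.9753, -0.8138, -0.5285, 0.2419]
J5: z=[-0.4069, 0.2207, -0.8864] o=[-0.0444, -0.4773, -0.2834] → [0.7783, -0.5954, -0.5056, -0.4069, 0.2207, -0.8864]
J6: z=[-0.4069, 0.2207, -0.8864] o=[-0.0707, 0.3091, -0.5267] → [0.1350, -0.5197, -0.1914, -0.4069, 0.2207, -0.8864]
q̇ = J⁺·V = [0.8990, 0.3100, -0.9220, -0.0300, -0.6600, 0.6880]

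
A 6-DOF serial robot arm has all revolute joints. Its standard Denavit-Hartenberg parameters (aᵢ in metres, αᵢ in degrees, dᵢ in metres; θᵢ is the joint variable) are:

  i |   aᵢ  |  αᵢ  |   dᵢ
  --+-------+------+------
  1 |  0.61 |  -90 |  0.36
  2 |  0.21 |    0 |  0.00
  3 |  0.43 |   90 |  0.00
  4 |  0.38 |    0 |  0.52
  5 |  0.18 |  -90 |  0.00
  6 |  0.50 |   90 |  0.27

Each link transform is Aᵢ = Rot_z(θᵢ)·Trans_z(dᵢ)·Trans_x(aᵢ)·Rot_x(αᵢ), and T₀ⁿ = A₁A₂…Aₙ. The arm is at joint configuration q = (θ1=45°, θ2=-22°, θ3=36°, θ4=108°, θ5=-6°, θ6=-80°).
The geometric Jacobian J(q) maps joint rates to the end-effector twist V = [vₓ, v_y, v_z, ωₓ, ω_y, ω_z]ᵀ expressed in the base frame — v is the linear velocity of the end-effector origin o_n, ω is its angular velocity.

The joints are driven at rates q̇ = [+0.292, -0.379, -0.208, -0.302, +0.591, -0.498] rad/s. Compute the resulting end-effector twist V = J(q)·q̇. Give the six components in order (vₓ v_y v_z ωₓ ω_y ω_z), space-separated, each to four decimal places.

-0.4753 -0.4643 0.2311 0.7255 0.0418 0.4546

o_n = [0.3370, 1.1378, 1.4227]
J₁: ẑ×o_n = [-1.1378, 0.3370, 0.0000], ω = ẑ
J2: z=[-0.7071, 0.7071, 0.0000] o=[0.4313, 0.4313, 0.3600] → [0.7514, 0.7514, -0.4328, -0.7071, 0.7071, 0.0000]
J3: z=[-0.7071, 0.7071, 0.0000] o=[0.5690, 0.5690, 0.4387] → [0.6958, 0.6958, -0.2381, -0.7071, 0.7071, 0.0000]
J4: z=[0.1711, 0.1711, 0.9703] o=[0.8640, 0.8640, 0.3346] → [-0.0795, -0.6975, 0.1370, 0.1711, 0.1711, 0.9703]
J5: z=[0.1711, 0.1711, 0.9703] o=[0.6169, 1.1280, 0.8676] → [0.0854, -0.3665, 0.0496, 0.1711, 0.1711, 0.9703]
J6: z=[-0.5241, -0.8181, 0.2366] o=[0.4667, 1.2268, 0.8767] → [-0.4257, 0.2555, -0.0595, -0.5241, -0.8181, 0.2366]
V = J·q̇ = [-0.4753, -0.4643, 0.2311, 0.7255, 0.0418, 0.4546]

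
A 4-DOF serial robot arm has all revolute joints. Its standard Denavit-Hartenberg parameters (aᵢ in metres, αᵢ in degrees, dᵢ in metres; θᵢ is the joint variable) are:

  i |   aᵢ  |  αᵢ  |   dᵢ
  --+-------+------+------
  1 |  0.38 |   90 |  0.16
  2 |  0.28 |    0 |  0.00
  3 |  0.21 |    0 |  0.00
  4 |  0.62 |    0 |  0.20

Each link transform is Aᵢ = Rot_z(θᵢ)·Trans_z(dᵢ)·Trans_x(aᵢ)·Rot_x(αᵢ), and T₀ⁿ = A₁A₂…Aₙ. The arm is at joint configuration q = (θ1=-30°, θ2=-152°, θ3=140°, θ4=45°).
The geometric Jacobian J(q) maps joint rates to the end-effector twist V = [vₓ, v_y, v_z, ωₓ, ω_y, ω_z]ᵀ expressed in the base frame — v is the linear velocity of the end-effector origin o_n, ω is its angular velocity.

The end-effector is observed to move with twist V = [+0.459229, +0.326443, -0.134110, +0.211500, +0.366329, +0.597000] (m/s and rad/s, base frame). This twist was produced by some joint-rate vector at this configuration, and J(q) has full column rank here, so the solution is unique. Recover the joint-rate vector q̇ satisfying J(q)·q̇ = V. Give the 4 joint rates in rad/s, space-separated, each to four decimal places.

0.5970 -0.2500 0.3670 -0.5400

o_n = [0.6432, -0.6023, 0.3226]
J₁: ẑ×o_n = [0.6023, 0.6432, -0.0000], ω = ẑ
J2: z=[-0.5000, -0.8660, 0.0000] o=[0.3291, -0.1900, 0.1600] → [-0.1408, 0.0813, 0.4782, -0.5000, -0.8660, 0.0000]
J3: z=[-0.5000, -0.8660, 0.0000] o=[0.1150, -0.0664, 0.0285] → [-0.2546, 0.1470, 0.7254, -0.5000, -0.8660, 0.0000]
J4: z=[-0.5000, -0.8660, 0.0000] o=[0.2929, -0.1691, -0.0151] → [-0.2924, 0.1688, 0.5200, -0.5000, -0.8660, 0.0000]
q̇ = J⁺·V = [0.5970, -0.2500, 0.3670, -0.5400]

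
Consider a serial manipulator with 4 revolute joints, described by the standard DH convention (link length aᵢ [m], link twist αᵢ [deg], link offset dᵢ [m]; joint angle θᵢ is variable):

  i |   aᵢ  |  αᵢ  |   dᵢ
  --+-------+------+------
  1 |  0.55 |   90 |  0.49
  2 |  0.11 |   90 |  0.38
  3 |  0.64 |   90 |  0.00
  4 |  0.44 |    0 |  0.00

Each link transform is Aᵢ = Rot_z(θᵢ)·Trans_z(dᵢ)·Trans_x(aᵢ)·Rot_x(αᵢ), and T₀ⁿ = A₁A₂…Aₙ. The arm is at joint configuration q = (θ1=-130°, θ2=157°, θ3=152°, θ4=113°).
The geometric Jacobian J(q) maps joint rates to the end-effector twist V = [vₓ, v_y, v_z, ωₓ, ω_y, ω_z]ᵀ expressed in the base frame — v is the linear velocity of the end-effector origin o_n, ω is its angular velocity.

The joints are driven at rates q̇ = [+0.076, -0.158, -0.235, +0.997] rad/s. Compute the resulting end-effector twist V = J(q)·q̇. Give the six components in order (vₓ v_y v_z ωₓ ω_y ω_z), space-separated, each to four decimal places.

0.3577 0.1658 -0.0674 -0.2173 0.8647 0.0426

o_n = [-1.0941, -0.3709, 0.7443]
J₁: ẑ×o_n = [0.3709, -1.0941, 0.0000], ω = ẑ
J2: z=[-0.7660, 0.6428, 0.0000] o=[-0.3535, -0.4213, 0.4900] → [0.1635, 0.1948, 0.4374, -0.7660, 0.6428, 0.0000]
J3: z=[-0.2512, -0.2993, 0.9205] o=[-0.5795, -0.0995, 0.5330] → [0.1866, -0.4206, -0.0859, -0.2512, -0.2993, 0.9205]
J4: z=[-0.3986, 0.8986, 0.1834] o=[-1.1441, -0.3048, 0.3122] → [0.4004, 0.1814, -0.0185, -0.3986, 0.8986, 0.1834]
V = J·q̇ = [0.3577, 0.1658, -0.0674, -0.2173, 0.8647, 0.0426]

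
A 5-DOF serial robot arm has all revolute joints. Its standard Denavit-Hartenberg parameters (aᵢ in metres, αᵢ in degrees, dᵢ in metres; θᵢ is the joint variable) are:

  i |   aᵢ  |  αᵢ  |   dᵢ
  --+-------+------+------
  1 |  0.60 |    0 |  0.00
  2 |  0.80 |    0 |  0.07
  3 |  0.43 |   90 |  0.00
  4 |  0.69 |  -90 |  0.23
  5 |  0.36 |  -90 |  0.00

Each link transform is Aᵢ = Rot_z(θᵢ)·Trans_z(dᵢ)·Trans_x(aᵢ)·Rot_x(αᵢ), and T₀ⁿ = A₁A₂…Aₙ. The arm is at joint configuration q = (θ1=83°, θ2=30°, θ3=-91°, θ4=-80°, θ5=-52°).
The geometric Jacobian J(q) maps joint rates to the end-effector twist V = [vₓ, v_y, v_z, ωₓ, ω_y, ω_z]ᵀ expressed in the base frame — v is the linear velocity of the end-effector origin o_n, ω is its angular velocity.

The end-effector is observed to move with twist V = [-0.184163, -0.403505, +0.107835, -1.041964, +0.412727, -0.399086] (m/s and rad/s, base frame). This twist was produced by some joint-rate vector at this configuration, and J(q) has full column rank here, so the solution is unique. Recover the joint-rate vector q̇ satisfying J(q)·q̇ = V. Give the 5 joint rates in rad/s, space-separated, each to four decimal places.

0.0620 -0.7830 0.4650 -0.7730 -0.8240

o_n = [0.4984, 1.0760, -0.8278]
J₁: ẑ×o_n = [-1.0760, 0.4984, 0.0000], ω = ẑ
J2: z=[0.0000, 0.0000, 1.0000] o=[0.0731, 0.5955, 0.0000] → [-0.4805, 0.4253, 0.0000, 0.0000, 0.0000, 1.0000]
J3: z=[0.0000, 0.0000, 1.0000] o=[-0.2395, 1.3319, 0.0700] → [0.2559, 0.7379, -0.0000, 0.0000, 0.0000, 1.0000]
J4: z=[0.3746, -0.9272, 0.0000] o=[0.1592, 1.4930, 0.0700] → [0.8324, 0.3363, 0.1583, 0.3746, -0.9272, 0.0000]
J5: z=[0.9131, 0.3689, 0.1736] o=[0.3565, 1.3246, -0.6095] → [-0.0374, 0.2240, -0.2794, 0.9131, 0.3689, 0.1736]
q̇ = J⁺·V = [0.0620, -0.7830, 0.4650, -0.7730, -0.8240]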